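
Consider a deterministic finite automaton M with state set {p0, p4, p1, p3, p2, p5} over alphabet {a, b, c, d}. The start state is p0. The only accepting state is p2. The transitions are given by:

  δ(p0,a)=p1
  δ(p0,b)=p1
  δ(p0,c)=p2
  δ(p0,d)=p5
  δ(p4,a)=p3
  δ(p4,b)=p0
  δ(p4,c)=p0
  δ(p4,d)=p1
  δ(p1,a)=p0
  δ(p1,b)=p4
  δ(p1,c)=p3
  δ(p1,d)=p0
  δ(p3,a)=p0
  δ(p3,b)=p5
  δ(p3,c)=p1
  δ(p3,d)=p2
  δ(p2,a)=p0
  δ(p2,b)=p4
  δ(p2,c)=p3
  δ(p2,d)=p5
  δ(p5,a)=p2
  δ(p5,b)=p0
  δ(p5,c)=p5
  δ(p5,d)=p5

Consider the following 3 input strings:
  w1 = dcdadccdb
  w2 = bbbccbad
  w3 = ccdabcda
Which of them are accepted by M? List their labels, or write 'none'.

w1: Trace: p0 -d-> p5 -c-> p5 -d-> p5 -a-> p2 -d-> p5 -c-> p5 -c-> p5 -d-> p5 -b-> p0  → end p0, rejected
w2: Trace: p0 -b-> p1 -b-> p4 -b-> p0 -c-> p2 -c-> p3 -b-> p5 -a-> p2 -d-> p5  → end p5, rejected
w3: Trace: p0 -c-> p2 -c-> p3 -d-> p2 -a-> p0 -b-> p1 -c-> p3 -d-> p2 -a-> p0  → end p0, rejected

none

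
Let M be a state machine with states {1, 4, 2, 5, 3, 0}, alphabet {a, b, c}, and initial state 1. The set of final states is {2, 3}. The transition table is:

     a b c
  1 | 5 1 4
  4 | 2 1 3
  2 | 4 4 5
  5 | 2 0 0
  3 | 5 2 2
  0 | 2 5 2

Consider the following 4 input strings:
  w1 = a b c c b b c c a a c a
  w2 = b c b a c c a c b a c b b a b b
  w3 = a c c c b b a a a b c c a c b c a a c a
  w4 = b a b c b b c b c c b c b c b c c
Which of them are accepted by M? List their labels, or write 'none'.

w1: Trace: 1 -a-> 5 -b-> 0 -c-> 2 -c-> 5 -b-> 0 -b-> 5 -c-> 0 -c-> 2 -a-> 4 -a-> 2 -c-> 5 -a-> 2  → end 2, accepted
w2: Trace: 1 -b-> 1 -c-> 4 -b-> 1 -a-> 5 -c-> 0 -c-> 2 -a-> 4 -c-> 3 -b-> 2 -a-> 4 -c-> 3 -b-> 2 -b-> 4 -a-> 2 -b-> 4 -b-> 1  → end 1, rejected
w3: Trace: 1 -a-> 5 -c-> 0 -c-> 2 -c-> 5 -b-> 0 -b-> 5 -a-> 2 -a-> 4 -a-> 2 -b-> 4 -c-> 3 -c-> 2 -a-> 4 -c-> 3 -b-> 2 -c-> 5 -a-> 2 -a-> 4 -c-> 3 -a-> 5  → end 5, rejected
w4: Trace: 1 -b-> 1 -a-> 5 -b-> 0 -c-> 2 -b-> 4 -b-> 1 -c-> 4 -b-> 1 -c-> 4 -c-> 3 -b-> 2 -c-> 5 -b-> 0 -c-> 2 -b-> 4 -c-> 3 -c-> 2  → end 2, accepted

w1, w4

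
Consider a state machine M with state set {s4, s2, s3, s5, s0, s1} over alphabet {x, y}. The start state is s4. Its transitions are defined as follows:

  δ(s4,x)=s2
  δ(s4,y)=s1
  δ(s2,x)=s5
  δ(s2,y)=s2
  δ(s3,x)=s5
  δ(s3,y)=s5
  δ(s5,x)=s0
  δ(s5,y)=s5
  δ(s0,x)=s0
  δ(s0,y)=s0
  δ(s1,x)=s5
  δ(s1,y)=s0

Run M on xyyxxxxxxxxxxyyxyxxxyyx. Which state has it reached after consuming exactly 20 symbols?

start at s4
read 'x': s4 → s2
read 'y': s2 → s2
read 'y': s2 → s2
read 'x': s2 → s5
read 'x': s5 → s0
read 'x': s0 → s0
read 'x': s0 → s0
read 'x': s0 → s0
read 'x': s0 → s0
read 'x': s0 → s0
read 'x': s0 → s0
read 'x': s0 → s0
read 'x': s0 → s0
read 'y': s0 → s0
read 'y': s0 → s0
read 'x': s0 → s0
read 'y': s0 → s0
read 'x': s0 → s0
read 'x': s0 → s0
read 'x': s0 → s0
After 20 symbols: s0.

s0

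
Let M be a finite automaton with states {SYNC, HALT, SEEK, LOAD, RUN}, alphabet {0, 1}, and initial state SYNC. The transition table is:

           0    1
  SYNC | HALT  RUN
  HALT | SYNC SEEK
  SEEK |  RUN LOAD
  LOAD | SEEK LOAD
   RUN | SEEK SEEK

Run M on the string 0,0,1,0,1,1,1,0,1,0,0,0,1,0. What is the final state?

SEEK

start at SYNC
read '0': SYNC → HALT
read '0': HALT → SYNC
read '1': SYNC → RUN
read '0': RUN → SEEK
read '1': SEEK → LOAD
read '1': LOAD → LOAD
read '1': LOAD → LOAD
read '0': LOAD → SEEK
read '1': SEEK → LOAD
read '0': LOAD → SEEK
read '0': SEEK → RUN
read '0': RUN → SEEK
read '1': SEEK → LOAD
read '0': LOAD → SEEK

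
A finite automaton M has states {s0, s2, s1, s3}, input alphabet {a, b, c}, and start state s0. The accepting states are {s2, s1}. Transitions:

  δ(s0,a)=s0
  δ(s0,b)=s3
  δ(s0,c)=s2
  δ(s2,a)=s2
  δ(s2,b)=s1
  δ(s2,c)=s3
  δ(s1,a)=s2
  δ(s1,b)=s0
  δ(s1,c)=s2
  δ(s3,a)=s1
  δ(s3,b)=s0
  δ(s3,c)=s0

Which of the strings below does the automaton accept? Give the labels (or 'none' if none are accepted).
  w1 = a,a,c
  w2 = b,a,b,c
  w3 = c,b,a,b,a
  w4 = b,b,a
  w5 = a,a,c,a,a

w1: s0 → s0 → s0 → s2  → end s2, accepted
w2: s0 → s3 → s1 → s0 → s2  → end s2, accepted
w3: s0 → s2 → s1 → s2 → s1 → s2  → end s2, accepted
w4: s0 → s3 → s0 → s0  → end s0, rejected
w5: s0 → s0 → s0 → s2 → s2 → s2  → end s2, accepted

w1, w2, w3, w5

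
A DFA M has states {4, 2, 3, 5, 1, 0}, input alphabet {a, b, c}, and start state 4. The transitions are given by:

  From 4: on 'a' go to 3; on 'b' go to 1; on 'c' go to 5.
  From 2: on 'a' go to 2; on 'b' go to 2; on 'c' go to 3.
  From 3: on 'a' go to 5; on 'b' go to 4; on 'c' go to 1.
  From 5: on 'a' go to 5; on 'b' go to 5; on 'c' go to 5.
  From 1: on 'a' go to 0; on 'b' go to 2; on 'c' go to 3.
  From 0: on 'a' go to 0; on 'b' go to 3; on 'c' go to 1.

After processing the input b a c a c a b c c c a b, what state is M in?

3

4 → 1 → 0 → 1 → 0 → 1 → 0 → 3 → 1 → 3 → 1 → 0 → 3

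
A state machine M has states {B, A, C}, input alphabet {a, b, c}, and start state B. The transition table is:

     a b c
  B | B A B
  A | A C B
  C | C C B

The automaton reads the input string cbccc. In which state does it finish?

start at B
read 'c': B → B
read 'b': B → A
read 'c': A → B
read 'c': B → B
read 'c': B → B

B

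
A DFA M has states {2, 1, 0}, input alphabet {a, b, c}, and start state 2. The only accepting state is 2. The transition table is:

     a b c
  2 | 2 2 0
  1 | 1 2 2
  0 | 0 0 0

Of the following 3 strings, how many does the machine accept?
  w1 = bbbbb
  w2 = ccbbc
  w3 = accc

w1: Trace: 2 -b-> 2 -b-> 2 -b-> 2 -b-> 2 -b-> 2  → end 2, accepted
w2: Trace: 2 -c-> 0 -c-> 0 -b-> 0 -b-> 0 -c-> 0  → end 0, rejected
w3: Trace: 2 -a-> 2 -c-> 0 -c-> 0 -c-> 0  → end 0, rejected

1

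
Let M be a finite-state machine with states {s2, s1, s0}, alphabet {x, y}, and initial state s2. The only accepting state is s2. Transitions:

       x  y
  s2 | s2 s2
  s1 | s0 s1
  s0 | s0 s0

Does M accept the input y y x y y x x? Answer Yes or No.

Yes

start at s2
read 'y': s2 → s2
read 'y': s2 → s2
read 'x': s2 → s2
read 'y': s2 → s2
read 'y': s2 → s2
read 'x': s2 → s2
read 'x': s2 → s2
End state s2 is accepting.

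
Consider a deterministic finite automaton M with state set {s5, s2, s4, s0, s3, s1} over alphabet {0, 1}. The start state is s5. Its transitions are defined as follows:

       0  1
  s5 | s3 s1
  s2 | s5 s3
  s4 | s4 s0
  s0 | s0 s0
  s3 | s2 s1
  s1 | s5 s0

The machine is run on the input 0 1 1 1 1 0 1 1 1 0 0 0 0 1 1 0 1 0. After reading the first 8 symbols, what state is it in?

s0

s5 → s3 → s1 → s0 → s0 → s0 → s0 → s0 → s0
After 8 symbols: s0.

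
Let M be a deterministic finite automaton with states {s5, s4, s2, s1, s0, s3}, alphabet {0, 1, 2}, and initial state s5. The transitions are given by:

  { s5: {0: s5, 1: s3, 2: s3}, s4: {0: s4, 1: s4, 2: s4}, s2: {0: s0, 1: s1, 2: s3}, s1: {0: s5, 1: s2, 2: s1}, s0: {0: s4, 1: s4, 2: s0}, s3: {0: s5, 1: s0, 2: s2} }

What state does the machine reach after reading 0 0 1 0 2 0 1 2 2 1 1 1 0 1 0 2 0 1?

s4

start at s5
read '0': s5 → s5
read '0': s5 → s5
read '1': s5 → s3
read '0': s3 → s5
read '2': s5 → s3
read '0': s3 → s5
read '1': s5 → s3
read '2': s3 → s2
read '2': s2 → s3
read '1': s3 → s0
read '1': s0 → s4
read '1': s4 → s4
read '0': s4 → s4
read '1': s4 → s4
read '0': s4 → s4
read '2': s4 → s4
read '0': s4 → s4
read '1': s4 → s4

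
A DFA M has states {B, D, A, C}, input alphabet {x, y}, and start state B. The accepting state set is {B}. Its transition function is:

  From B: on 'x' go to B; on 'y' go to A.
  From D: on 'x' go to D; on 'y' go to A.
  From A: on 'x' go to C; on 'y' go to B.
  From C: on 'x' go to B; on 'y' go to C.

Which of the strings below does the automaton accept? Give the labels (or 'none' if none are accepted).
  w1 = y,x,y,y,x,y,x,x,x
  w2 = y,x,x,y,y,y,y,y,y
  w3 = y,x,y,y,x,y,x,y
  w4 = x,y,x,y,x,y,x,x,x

w1, w2, w4

w1: B → A → C → C → C → B → A → C → B → B  → end B, accepted
w2: B → A → C → B → A → B → A → B → A → B  → end B, accepted
w3: B → A → C → C → C → B → A → C → C  → end C, rejected
w4: B → B → A → C → C → B → A → C → B → B  → end B, accepted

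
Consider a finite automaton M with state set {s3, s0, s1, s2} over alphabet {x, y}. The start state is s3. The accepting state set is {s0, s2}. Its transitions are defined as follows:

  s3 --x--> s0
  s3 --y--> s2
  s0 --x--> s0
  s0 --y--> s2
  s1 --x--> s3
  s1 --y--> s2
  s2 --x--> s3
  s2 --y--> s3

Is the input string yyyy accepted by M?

No

start at s3
read 'y': s3 → s2
read 'y': s2 → s3
read 'y': s3 → s2
read 'y': s2 → s3
End state s3 is not accepting.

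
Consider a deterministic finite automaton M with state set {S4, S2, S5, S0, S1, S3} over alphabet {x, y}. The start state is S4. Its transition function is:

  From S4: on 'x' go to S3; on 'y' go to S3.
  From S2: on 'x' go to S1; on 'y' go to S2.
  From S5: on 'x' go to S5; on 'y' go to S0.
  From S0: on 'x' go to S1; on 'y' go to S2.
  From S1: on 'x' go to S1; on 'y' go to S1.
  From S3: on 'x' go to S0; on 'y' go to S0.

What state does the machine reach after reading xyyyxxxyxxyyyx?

S4 → S3 → S0 → S2 → S2 → S1 → S1 → S1 → S1 → S1 → S1 → S1 → S1 → S1 → S1

S1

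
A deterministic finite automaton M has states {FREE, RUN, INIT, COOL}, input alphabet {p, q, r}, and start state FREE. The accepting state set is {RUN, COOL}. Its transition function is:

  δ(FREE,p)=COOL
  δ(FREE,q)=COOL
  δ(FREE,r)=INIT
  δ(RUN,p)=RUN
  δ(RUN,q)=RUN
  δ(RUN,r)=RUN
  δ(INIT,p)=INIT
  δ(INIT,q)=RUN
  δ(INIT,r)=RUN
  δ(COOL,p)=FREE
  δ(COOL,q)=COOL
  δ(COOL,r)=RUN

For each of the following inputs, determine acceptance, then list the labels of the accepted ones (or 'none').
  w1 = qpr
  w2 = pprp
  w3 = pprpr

w3

w1:
  start at FREE
  read 'q': FREE → COOL
  read 'p': COOL → FREE
  read 'r': FREE → INIT
  end INIT, rejected
w2:
  start at FREE
  read 'p': FREE → COOL
  read 'p': COOL → FREE
  read 'r': FREE → INIT
  read 'p': INIT → INIT
  end INIT, rejected
w3:
  start at FREE
  read 'p': FREE → COOL
  read 'p': COOL → FREE
  read 'r': FREE → INIT
  read 'p': INIT → INIT
  read 'r': INIT → RUN
  end RUN, accepted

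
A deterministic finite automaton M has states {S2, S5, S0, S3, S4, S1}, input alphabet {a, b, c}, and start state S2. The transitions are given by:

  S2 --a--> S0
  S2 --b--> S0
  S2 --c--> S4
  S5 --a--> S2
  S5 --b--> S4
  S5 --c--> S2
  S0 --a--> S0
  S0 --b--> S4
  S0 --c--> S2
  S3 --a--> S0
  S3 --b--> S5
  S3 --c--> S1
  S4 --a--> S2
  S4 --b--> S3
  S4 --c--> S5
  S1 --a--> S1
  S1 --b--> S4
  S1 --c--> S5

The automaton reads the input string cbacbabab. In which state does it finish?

S2 → S4 → S3 → S0 → S2 → S0 → S0 → S4 → S2 → S0

S0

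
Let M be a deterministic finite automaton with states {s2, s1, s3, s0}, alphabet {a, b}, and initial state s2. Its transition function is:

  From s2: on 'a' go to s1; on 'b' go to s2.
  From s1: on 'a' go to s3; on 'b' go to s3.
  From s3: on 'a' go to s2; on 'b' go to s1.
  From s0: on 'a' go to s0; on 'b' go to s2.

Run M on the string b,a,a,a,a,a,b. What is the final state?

s2 → s2 → s1 → s3 → s2 → s1 → s3 → s1

s1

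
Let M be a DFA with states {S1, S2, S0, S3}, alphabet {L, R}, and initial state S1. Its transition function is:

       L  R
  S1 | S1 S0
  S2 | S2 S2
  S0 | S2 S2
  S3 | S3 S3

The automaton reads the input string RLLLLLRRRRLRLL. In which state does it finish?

Trace: S1 -R-> S0 -L-> S2 -L-> S2 -L-> S2 -L-> S2 -L-> S2 -R-> S2 -R-> S2 -R-> S2 -R-> S2 -L-> S2 -R-> S2 -L-> S2 -L-> S2

S2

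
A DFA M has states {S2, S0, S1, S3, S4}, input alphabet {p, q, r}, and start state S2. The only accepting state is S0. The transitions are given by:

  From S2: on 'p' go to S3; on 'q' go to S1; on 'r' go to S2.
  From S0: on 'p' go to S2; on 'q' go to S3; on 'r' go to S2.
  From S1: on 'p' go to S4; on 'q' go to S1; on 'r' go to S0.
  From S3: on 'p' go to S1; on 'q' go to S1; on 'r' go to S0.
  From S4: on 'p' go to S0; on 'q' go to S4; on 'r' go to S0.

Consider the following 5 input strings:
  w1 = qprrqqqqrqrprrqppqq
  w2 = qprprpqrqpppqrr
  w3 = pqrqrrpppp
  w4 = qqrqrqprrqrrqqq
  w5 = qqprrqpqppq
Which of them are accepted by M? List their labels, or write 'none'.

w3

w1: S2 → S1 → S4 → S0 → S2 → S1 → S1 → S1 → S1 → S0 → S3 → S0 → S2 → S2 → S2 → S1 → S4 → S0 → S3 → S1  → end S1, rejected
w2: S2 → S1 → S4 → S0 → S2 → S2 → S3 → S1 → S0 → S3 → S1 → S4 → S0 → S3 → S0 → S2  → end S2, rejected
w3: S2 → S3 → S1 → S0 → S3 → S0 → S2 → S3 → S1 → S4 → S0  → end S0, accepted
w4: S2 → S1 → S1 → S0 → S3 → S0 → S3 → S1 → S0 → S2 → S1 → S0 → S2 → S1 → S1 → S1  → end S1, rejected
w5: S2 → S1 → S1 → S4 → S0 → S2 → S1 → S4 → S4 → S0 → S2 → S1  → end S1, rejected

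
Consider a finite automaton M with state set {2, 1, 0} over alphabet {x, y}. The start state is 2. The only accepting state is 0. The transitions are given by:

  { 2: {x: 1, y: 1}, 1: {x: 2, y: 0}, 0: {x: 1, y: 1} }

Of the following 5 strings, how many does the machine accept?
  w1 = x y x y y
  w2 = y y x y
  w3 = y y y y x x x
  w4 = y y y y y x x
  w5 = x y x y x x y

1

w1: 2 → 1 → 0 → 1 → 0 → 1  → end 1, rejected
w2: 2 → 1 → 0 → 1 → 0  → end 0, accepted
w3: 2 → 1 → 0 → 1 → 0 → 1 → 2 → 1  → end 1, rejected
w4: 2 → 1 → 0 → 1 → 0 → 1 → 2 → 1  → end 1, rejected
w5: 2 → 1 → 0 → 1 → 0 → 1 → 2 → 1  → end 1, rejected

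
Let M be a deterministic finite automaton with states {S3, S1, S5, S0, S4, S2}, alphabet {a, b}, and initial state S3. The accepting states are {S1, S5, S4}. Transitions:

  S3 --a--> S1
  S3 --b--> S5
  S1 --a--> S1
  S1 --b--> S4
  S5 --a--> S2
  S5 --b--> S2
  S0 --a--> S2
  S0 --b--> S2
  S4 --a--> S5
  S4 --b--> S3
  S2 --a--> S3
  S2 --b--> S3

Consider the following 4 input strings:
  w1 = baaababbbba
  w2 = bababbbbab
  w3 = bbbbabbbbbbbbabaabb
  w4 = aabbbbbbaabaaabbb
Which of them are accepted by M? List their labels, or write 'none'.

w2, w4

w1:
  start at S3
  read 'b': S3 → S5
  read 'a': S5 → S2
  read 'a': S2 → S3
  read 'a': S3 → S1
  read 'b': S1 → S4
  read 'a': S4 → S5
  read 'b': S5 → S2
  read 'b': S2 → S3
  read 'b': S3 → S5
  read 'b': S5 → S2
  read 'a': S2 → S3
  end S3, rejected
w2:
  start at S3
  read 'b': S3 → S5
  read 'a': S5 → S2
  read 'b': S2 → S3
  read 'a': S3 → S1
  read 'b': S1 → S4
  read 'b': S4 → S3
  read 'b': S3 → S5
  read 'b': S5 → S2
  read 'a': S2 → S3
  read 'b': S3 → S5
  end S5, accepted
w3:
  start at S3
  read 'b': S3 → S5
  read 'b': S5 → S2
  read 'b': S2 → S3
  read 'b': S3 → S5
  read 'a': S5 → S2
  read 'b': S2 → S3
  read 'b': S3 → S5
  read 'b': S5 → S2
  read 'b': S2 → S3
  read 'b': S3 → S5
  read 'b': S5 → S2
  read 'b': S2 → S3
  read 'b': S3 → S5
  read 'a': S5 → S2
  read 'b': S2 → S3
  read 'a': S3 → S1
  read 'a': S1 → S1
  read 'b': S1 → S4
  read 'b': S4 → S3
  end S3, rejected
w4:
  start at S3
  read 'a': S3 → S1
  read 'a': S1 → S1
  read 'b': S1 → S4
  read 'b': S4 → S3
  read 'b': S3 → S5
  read 'b': S5 → S2
  read 'b': S2 → S3
  read 'b': S3 → S5
  read 'a': S5 → S2
  read 'a': S2 → S3
  read 'b': S3 → S5
  read 'a': S5 → S2
  read 'a': S2 → S3
  read 'a': S3 → S1
  read 'b': S1 → S4
  read 'b': S4 → S3
  read 'b': S3 → S5
  end S5, accepted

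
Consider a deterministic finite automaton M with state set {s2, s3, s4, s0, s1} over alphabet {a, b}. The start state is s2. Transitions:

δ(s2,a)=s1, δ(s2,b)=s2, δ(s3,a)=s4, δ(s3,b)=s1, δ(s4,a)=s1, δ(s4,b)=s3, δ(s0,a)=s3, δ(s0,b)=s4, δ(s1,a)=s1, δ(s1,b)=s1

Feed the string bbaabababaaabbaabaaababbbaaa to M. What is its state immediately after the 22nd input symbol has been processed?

Trace: s2 -b-> s2 -b-> s2 -a-> s1 -a-> s1 -b-> s1 -a-> s1 -b-> s1 -a-> s1 -b-> s1 -a-> s1 -a-> s1 -a-> s1 -b-> s1 -b-> s1 -a-> s1 -a-> s1 -b-> s1 -a-> s1 -a-> s1 -a-> s1 -b-> s1 -a-> s1
After 22 symbols: s1.

s1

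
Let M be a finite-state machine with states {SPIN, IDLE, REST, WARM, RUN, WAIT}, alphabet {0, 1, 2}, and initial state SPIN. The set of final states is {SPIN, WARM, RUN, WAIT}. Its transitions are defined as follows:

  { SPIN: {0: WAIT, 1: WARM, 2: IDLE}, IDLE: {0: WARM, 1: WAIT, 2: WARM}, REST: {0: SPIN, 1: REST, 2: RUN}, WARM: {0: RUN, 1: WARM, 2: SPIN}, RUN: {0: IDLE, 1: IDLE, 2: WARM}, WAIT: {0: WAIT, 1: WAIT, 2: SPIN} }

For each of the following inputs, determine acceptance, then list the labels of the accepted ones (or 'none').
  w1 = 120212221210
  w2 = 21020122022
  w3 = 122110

w1, w3

w1: Trace: SPIN -1-> WARM -2-> SPIN -0-> WAIT -2-> SPIN -1-> WARM -2-> SPIN -2-> IDLE -2-> WARM -1-> WARM -2-> SPIN -1-> WARM -0-> RUN  → end RUN, accepted
w2: Trace: SPIN -2-> IDLE -1-> WAIT -0-> WAIT -2-> SPIN -0-> WAIT -1-> WAIT -2-> SPIN -2-> IDLE -0-> WARM -2-> SPIN -2-> IDLE  → end IDLE, rejected
w3: Trace: SPIN -1-> WARM -2-> SPIN -2-> IDLE -1-> WAIT -1-> WAIT -0-> WAIT  → end WAIT, accepted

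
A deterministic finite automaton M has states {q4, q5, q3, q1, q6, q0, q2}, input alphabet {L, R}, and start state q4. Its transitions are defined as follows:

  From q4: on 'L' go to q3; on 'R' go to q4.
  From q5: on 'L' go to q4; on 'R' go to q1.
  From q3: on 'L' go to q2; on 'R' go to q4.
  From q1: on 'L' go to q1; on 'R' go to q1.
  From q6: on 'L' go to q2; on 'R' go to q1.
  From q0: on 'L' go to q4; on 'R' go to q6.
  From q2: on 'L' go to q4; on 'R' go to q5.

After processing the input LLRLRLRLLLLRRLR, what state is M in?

q4 → q3 → q2 → q5 → q4 → q4 → q3 → q4 → q3 → q2 → q4 → q3 → q4 → q4 → q3 → q4

q4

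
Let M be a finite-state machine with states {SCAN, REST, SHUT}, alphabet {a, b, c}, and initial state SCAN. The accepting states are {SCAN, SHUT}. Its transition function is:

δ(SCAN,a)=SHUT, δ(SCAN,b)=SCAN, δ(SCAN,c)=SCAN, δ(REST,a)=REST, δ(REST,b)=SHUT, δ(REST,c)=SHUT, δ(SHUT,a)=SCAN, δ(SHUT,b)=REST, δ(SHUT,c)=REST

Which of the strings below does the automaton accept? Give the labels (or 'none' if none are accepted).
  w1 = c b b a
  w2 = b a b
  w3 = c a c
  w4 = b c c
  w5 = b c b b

w1: Trace: SCAN -c-> SCAN -b-> SCAN -b-> SCAN -a-> SHUT  → end SHUT, accepted
w2: Trace: SCAN -b-> SCAN -a-> SHUT -b-> REST  → end REST, rejected
w3: Trace: SCAN -c-> SCAN -a-> SHUT -c-> REST  → end REST, rejected
w4: Trace: SCAN -b-> SCAN -c-> SCAN -c-> SCAN  → end SCAN, accepted
w5: Trace: SCAN -b-> SCAN -c-> SCAN -b-> SCAN -b-> SCAN  → end SCAN, accepted

w1, w4, w5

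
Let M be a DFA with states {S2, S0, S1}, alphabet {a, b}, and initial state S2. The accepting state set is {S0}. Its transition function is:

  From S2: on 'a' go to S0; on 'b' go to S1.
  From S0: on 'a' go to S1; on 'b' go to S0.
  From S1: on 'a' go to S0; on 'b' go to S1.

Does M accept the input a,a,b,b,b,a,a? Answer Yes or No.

start at S2
read 'a': S2 → S0
read 'a': S0 → S1
read 'b': S1 → S1
read 'b': S1 → S1
read 'b': S1 → S1
read 'a': S1 → S0
read 'a': S0 → S1
End state S1 is not accepting.

No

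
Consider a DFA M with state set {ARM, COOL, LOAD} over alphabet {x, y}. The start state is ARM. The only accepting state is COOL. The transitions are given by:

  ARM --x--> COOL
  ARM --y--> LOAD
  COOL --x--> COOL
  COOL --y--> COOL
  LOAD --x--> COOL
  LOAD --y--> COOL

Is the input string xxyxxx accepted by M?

Yes

Trace: ARM -x-> COOL -x-> COOL -y-> COOL -x-> COOL -x-> COOL -x-> COOL
End state COOL is accepting.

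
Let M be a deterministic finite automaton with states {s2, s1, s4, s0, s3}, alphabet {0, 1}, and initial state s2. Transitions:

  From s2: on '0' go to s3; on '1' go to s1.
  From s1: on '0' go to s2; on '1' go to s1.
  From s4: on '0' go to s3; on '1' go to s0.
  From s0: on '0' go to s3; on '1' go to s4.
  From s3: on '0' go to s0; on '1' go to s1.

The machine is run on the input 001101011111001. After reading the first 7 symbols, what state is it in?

start at s2
read '0': s2 → s3
read '0': s3 → s0
read '1': s0 → s4
read '1': s4 → s0
read '0': s0 → s3
read '1': s3 → s1
read '0': s1 → s2
After 7 symbols: s2.

s2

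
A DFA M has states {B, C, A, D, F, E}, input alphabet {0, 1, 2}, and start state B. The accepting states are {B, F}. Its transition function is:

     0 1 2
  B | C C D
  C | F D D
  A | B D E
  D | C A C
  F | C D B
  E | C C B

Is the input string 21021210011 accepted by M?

No

B → D → A → B → D → A → E → C → F → C → D → A
End state A is not accepting.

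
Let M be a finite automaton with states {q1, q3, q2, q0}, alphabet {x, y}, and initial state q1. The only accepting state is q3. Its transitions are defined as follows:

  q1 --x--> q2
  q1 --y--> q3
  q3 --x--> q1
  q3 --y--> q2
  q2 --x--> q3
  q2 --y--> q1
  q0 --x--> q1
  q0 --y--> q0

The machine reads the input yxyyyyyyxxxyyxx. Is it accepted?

No

Trace: q1 -y-> q3 -x-> q1 -y-> q3 -y-> q2 -y-> q1 -y-> q3 -y-> q2 -y-> q1 -x-> q2 -x-> q3 -x-> q1 -y-> q3 -y-> q2 -x-> q3 -x-> q1
End state q1 is not accepting.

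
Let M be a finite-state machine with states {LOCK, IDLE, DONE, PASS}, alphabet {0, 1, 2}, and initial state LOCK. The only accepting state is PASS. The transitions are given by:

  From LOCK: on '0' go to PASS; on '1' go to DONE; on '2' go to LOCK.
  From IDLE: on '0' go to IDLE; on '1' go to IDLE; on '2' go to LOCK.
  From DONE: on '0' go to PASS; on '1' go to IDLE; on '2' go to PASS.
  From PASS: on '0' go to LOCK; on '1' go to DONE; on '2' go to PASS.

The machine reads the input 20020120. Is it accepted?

start at LOCK
read '2': LOCK → LOCK
read '0': LOCK → PASS
read '0': PASS → LOCK
read '2': LOCK → LOCK
read '0': LOCK → PASS
read '1': PASS → DONE
read '2': DONE → PASS
read '0': PASS → LOCK
End state LOCK is not accepting.

No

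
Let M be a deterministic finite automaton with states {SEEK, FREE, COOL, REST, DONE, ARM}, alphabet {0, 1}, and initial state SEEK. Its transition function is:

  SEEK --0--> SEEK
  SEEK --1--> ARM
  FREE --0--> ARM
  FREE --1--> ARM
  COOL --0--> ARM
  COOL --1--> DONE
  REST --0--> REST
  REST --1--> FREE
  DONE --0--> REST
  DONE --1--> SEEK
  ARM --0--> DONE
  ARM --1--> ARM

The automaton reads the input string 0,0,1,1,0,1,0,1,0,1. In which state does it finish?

SEEK

Trace: SEEK -0-> SEEK -0-> SEEK -1-> ARM -1-> ARM -0-> DONE -1-> SEEK -0-> SEEK -1-> ARM -0-> DONE -1-> SEEK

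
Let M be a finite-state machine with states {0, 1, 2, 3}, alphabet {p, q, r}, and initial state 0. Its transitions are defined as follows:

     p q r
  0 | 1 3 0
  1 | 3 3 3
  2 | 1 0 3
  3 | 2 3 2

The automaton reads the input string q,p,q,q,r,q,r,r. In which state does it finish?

0 → 3 → 2 → 0 → 3 → 2 → 0 → 0 → 0

0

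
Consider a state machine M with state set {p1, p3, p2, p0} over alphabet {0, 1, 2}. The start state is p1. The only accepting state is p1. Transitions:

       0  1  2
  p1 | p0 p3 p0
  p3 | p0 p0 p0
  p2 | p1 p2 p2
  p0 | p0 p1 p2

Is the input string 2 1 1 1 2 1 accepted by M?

No

Trace: p1 -2-> p0 -1-> p1 -1-> p3 -1-> p0 -2-> p2 -1-> p2
End state p2 is not accepting.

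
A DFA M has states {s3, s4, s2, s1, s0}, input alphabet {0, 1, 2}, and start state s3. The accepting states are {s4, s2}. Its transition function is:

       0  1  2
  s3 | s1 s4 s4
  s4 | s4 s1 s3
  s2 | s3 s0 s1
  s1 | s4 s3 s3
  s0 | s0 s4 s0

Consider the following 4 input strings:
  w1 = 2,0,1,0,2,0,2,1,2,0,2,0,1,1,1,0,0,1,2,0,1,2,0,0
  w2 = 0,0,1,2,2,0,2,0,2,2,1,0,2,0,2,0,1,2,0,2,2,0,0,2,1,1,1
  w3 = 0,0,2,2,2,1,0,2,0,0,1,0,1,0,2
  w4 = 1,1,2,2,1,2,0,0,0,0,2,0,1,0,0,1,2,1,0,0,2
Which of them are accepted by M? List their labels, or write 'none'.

w1

w1:
  start at s3
  read '2': s3 → s4
  read '0': s4 → s4
  read '1': s4 → s1
  read '0': s1 → s4
  read '2': s4 → s3
  read '0': s3 → s1
  read '2': s1 → s3
  read '1': s3 → s4
  read '2': s4 → s3
  read '0': s3 → s1
  read '2': s1 → s3
  read '0': s3 → s1
  read '1': s1 → s3
  read '1': s3 → s4
  read '1': s4 → s1
  read '0': s1 → s4
  read '0': s4 → s4
  read '1': s4 → s1
  read '2': s1 → s3
  read '0': s3 → s1
  read '1': s1 → s3
  read '2': s3 → s4
  read '0': s4 → s4
  read '0': s4 → s4
  end s4, accepted
w2:
  start at s3
  read '0': s3 → s1
  read '0': s1 → s4
  read '1': s4 → s1
  read '2': s1 → s3
  read '2': s3 → s4
  read '0': s4 → s4
  read '2': s4 → s3
  read '0': s3 → s1
  read '2': s1 → s3
  read '2': s3 → s4
  read '1': s4 → s1
  read '0': s1 → s4
  read '2': s4 → s3
  read '0': s3 → s1
  read '2': s1 → s3
  read '0': s3 → s1
  read '1': s1 → s3
  read '2': s3 → s4
  read '0': s4 → s4
  read '2': s4 → s3
  read '2': s3 → s4
  read '0': s4 → s4
  read '0': s4 → s4
  read '2': s4 → s3
  read '1': s3 → s4
  read '1': s4 → s1
  read '1': s1 → s3
  end s3, rejected
w3:
  start at s3
  read '0': s3 → s1
  read '0': s1 → s4
  read '2': s4 → s3
  read '2': s3 → s4
  read '2': s4 → s3
  read '1': s3 → s4
  read '0': s4 → s4
  read '2': s4 → s3
  read '0': s3 → s1
  read '0': s1 → s4
  read '1': s4 → s1
  read '0': s1 → s4
  read '1': s4 → s1
  read '0': s1 → s4
  read '2': s4 → s3
  end s3, rejected
w4:
  start at s3
  read '1': s3 → s4
  read '1': s4 → s1
  read '2': s1 → s3
  read '2': s3 → s4
  read '1': s4 → s1
  read '2': s1 → s3
  read '0': s3 → s1
  read '0': s1 → s4
  read '0': s4 → s4
  read '0': s4 → s4
  read '2': s4 → s3
  read '0': s3 → s1
  read '1': s1 → s3
  read '0': s3 → s1
  read '0': s1 → s4
  read '1': s4 → s1
  read '2': s1 → s3
  read '1': s3 → s4
  read '0': s4 → s4
  read '0': s4 → s4
  read '2': s4 → s3
  end s3, rejected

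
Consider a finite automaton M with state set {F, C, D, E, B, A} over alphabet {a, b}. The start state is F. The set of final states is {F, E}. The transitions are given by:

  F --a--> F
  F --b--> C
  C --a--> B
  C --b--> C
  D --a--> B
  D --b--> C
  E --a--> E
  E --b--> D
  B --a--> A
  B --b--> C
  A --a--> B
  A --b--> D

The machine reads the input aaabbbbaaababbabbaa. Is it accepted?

No

Trace: F -a-> F -a-> F -a-> F -b-> C -b-> C -b-> C -b-> C -a-> B -a-> A -a-> B -b-> C -a-> B -b-> C -b-> C -a-> B -b-> C -b-> C -a-> B -a-> A
End state A is not accepting.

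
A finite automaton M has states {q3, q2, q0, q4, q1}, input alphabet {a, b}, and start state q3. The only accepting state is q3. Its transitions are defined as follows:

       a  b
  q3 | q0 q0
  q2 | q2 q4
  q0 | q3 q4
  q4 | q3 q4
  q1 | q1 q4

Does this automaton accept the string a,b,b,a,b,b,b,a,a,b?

No

Trace: q3 -a-> q0 -b-> q4 -b-> q4 -a-> q3 -b-> q0 -b-> q4 -b-> q4 -a-> q3 -a-> q0 -b-> q4
End state q4 is not accepting.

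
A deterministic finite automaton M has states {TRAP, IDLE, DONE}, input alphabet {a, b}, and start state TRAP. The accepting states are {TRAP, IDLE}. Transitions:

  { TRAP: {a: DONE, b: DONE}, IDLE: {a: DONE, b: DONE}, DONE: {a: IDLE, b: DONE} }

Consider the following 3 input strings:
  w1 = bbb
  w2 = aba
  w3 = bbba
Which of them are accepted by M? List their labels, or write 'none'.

w1: Trace: TRAP -b-> DONE -b-> DONE -b-> DONE  → end DONE, rejected
w2: Trace: TRAP -a-> DONE -b-> DONE -a-> IDLE  → end IDLE, accepted
w3: Trace: TRAP -b-> DONE -b-> DONE -b-> DONE -a-> IDLE  → end IDLE, accepted

w2, w3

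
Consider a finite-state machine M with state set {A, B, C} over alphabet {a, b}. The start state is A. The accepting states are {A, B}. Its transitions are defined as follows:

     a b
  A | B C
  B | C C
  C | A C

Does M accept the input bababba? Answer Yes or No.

Yes

A → C → A → C → A → C → C → A
End state A is accepting.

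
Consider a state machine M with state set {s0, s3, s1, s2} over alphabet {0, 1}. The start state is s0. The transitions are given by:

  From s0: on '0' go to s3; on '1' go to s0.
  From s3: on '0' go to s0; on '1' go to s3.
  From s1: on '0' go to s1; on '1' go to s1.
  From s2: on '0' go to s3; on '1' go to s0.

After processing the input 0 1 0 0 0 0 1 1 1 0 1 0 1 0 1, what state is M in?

s0

Trace: s0 -0-> s3 -1-> s3 -0-> s0 -0-> s3 -0-> s0 -0-> s3 -1-> s3 -1-> s3 -1-> s3 -0-> s0 -1-> s0 -0-> s3 -1-> s3 -0-> s0 -1-> s0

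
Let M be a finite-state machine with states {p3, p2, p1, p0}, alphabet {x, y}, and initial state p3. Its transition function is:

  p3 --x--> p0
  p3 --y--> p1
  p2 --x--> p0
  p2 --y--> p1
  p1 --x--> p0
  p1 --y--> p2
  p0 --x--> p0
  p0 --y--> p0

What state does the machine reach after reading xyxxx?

p3 → p0 → p0 → p0 → p0 → p0

p0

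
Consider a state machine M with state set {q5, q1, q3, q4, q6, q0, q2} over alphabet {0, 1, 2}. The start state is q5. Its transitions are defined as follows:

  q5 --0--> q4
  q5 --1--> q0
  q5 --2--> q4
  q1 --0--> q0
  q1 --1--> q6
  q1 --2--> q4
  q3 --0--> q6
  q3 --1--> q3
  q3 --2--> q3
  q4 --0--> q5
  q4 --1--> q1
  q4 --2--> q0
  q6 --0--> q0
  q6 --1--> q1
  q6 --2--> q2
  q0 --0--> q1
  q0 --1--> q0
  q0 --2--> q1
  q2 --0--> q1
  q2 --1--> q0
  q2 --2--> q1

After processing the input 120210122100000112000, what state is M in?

Trace: q5 -1-> q0 -2-> q1 -0-> q0 -2-> q1 -1-> q6 -0-> q0 -1-> q0 -2-> q1 -2-> q4 -1-> q1 -0-> q0 -0-> q1 -0-> q0 -0-> q1 -0-> q0 -1-> q0 -1-> q0 -2-> q1 -0-> q0 -0-> q1 -0-> q0

q0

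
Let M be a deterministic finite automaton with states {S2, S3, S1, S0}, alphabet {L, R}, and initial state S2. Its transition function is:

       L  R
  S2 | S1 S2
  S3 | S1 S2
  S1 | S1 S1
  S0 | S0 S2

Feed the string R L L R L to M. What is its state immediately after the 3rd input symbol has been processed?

start at S2
read 'R': S2 → S2
read 'L': S2 → S1
read 'L': S1 → S1
After 3 symbols: S1.

S1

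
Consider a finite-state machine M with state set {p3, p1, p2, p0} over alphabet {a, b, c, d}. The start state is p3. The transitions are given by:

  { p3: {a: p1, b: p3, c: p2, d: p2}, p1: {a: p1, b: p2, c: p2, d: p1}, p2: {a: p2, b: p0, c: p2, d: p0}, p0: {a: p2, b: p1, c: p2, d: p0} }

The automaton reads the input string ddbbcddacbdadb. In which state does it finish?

p1

Trace: p3 -d-> p2 -d-> p0 -b-> p1 -b-> p2 -c-> p2 -d-> p0 -d-> p0 -a-> p2 -c-> p2 -b-> p0 -d-> p0 -a-> p2 -d-> p0 -b-> p1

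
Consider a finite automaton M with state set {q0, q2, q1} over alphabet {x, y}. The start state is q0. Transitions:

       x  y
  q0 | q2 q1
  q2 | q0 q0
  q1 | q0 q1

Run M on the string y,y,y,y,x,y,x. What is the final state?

q0

Trace: q0 -y-> q1 -y-> q1 -y-> q1 -y-> q1 -x-> q0 -y-> q1 -x-> q0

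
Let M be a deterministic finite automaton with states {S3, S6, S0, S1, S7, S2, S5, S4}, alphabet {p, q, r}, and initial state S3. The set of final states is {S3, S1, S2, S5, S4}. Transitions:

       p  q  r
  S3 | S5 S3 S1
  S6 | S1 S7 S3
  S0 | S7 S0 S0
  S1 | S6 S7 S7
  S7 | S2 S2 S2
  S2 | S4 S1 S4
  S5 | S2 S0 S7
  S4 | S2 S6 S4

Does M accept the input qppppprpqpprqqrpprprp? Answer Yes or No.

S3 → S3 → S5 → S2 → S4 → S2 → S4 → S4 → S2 → S1 → S6 → S1 → S7 → S2 → S1 → S7 → S2 → S4 → S4 → S2 → S4 → S2
End state S2 is accepting.

Yes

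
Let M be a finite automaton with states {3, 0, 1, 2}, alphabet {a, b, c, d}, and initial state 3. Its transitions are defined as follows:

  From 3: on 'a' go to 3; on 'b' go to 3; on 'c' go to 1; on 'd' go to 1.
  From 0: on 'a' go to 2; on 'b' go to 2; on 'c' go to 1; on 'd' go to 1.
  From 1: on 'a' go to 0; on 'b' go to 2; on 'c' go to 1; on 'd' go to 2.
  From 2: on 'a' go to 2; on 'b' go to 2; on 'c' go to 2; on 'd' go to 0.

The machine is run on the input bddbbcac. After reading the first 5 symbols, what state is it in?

2

Trace: 3 -b-> 3 -d-> 1 -d-> 2 -b-> 2 -b-> 2
After 5 symbols: 2.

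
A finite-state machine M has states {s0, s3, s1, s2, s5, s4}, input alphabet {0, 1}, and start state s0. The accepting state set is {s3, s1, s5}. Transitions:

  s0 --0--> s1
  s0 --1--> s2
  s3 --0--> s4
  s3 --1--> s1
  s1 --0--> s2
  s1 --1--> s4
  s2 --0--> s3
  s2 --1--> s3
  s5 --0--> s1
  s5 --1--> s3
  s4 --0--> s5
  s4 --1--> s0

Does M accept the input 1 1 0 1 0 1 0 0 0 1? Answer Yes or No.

start at s0
read '1': s0 → s2
read '1': s2 → s3
read '0': s3 → s4
read '1': s4 → s0
read '0': s0 → s1
read '1': s1 → s4
read '0': s4 → s5
read '0': s5 → s1
read '0': s1 → s2
read '1': s2 → s3
End state s3 is accepting.

Yes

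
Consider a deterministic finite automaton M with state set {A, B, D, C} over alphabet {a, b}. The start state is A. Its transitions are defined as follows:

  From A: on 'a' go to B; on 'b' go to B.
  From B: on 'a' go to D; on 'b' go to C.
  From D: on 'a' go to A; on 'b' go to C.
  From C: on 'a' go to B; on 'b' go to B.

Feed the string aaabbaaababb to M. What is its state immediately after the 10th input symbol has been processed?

Trace: A -a-> B -a-> D -a-> A -b-> B -b-> C -a-> B -a-> D -a-> A -b-> B -a-> D
After 10 symbols: D.

D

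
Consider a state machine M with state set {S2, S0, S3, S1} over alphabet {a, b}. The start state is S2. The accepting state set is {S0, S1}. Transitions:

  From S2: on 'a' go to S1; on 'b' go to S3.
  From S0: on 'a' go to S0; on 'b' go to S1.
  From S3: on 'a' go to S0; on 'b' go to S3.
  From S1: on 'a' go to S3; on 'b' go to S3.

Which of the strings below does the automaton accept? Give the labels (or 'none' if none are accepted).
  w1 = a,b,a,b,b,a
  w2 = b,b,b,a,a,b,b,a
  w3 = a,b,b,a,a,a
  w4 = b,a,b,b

w1, w2, w3

w1: Trace: S2 -a-> S1 -b-> S3 -a-> S0 -b-> S1 -b-> S3 -a-> S0  → end S0, accepted
w2: Trace: S2 -b-> S3 -b-> S3 -b-> S3 -a-> S0 -a-> S0 -b-> S1 -b-> S3 -a-> S0  → end S0, accepted
w3: Trace: S2 -a-> S1 -b-> S3 -b-> S3 -a-> S0 -a-> S0 -a-> S0  → end S0, accepted
w4: Trace: S2 -b-> S3 -a-> S0 -b-> S1 -b-> S3  → end S3, rejected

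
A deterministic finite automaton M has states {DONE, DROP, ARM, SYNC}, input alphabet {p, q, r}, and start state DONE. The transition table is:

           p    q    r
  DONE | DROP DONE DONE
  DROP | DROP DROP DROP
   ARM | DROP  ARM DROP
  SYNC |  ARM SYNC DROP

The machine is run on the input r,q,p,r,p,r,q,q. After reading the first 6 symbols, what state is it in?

DROP

Trace: DONE -r-> DONE -q-> DONE -p-> DROP -r-> DROP -p-> DROP -r-> DROP
After 6 symbols: DROP.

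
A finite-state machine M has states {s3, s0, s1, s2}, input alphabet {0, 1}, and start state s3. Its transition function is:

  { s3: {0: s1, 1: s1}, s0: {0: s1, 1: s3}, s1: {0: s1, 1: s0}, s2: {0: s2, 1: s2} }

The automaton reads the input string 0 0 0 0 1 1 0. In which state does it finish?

s1

Trace: s3 -0-> s1 -0-> s1 -0-> s1 -0-> s1 -1-> s0 -1-> s3 -0-> s1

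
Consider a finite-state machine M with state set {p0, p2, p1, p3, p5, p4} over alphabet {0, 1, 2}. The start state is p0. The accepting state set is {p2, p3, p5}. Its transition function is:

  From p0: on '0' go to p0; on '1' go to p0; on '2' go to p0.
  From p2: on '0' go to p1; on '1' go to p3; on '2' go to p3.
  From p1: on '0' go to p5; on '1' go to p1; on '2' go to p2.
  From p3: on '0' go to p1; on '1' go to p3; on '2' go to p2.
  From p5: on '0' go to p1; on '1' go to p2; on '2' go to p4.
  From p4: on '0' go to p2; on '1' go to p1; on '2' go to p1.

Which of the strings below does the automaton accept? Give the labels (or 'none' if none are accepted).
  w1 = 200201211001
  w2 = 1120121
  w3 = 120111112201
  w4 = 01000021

w1:
  start at p0
  read '2': p0 → p0
  read '0': p0 → p0
  read '0': p0 → p0
  read '2': p0 → p0
  read '0': p0 → p0
  read '1': p0 → p0
  read '2': p0 → p0
  read '1': p0 → p0
  read '1': p0 → p0
  read '0': p0 → p0
  read '0': p0 → p0
  read '1': p0 → p0
  end p0, rejected
w2:
  start at p0
  read '1': p0 → p0
  read '1': p0 → p0
  read '2': p0 → p0
  read '0': p0 → p0
  read '1': p0 → p0
  read '2': p0 → p0
  read '1': p0 → p0
  end p0, rejected
w3:
  start at p0
  read '1': p0 → p0
  read '2': p0 → p0
  read '0': p0 → p0
  read '1': p0 → p0
  read '1': p0 → p0
  read '1': p0 → p0
  read '1': p0 → p0
  read '1': p0 → p0
  read '2': p0 → p0
  read '2': p0 → p0
  read '0': p0 → p0
  read '1': p0 → p0
  end p0, rejected
w4:
  start at p0
  read '0': p0 → p0
  read '1': p0 → p0
  read '0': p0 → p0
  read '0': p0 → p0
  read '0': p0 → p0
  read '0': p0 → p0
  read '2': p0 → p0
  read '1': p0 → p0
  end p0, rejected

none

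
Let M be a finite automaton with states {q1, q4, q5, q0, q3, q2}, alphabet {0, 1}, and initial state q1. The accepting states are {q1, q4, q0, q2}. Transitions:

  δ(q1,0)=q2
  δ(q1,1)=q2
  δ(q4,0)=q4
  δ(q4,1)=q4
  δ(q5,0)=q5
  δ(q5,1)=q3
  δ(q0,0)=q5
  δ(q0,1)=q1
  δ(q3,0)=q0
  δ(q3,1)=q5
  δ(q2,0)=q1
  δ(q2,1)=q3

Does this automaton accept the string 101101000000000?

Yes

Trace: q1 -1-> q2 -0-> q1 -1-> q2 -1-> q3 -0-> q0 -1-> q1 -0-> q2 -0-> q1 -0-> q2 -0-> q1 -0-> q2 -0-> q1 -0-> q2 -0-> q1 -0-> q2
End state q2 is accepting.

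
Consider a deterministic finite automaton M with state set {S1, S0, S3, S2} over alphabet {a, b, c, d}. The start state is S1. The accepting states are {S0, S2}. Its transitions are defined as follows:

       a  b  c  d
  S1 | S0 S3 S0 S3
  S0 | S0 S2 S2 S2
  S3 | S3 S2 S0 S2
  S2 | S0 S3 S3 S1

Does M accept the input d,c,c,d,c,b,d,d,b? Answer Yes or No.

S1 → S3 → S0 → S2 → S1 → S0 → S2 → S1 → S3 → S2
End state S2 is accepting.

Yes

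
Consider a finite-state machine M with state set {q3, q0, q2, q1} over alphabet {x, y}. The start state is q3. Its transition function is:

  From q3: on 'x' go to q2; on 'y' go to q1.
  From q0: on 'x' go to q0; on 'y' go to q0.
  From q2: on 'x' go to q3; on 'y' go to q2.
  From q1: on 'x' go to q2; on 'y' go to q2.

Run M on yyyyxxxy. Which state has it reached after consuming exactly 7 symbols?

q3 → q1 → q2 → q2 → q2 → q3 → q2 → q3
After 7 symbols: q3.

q3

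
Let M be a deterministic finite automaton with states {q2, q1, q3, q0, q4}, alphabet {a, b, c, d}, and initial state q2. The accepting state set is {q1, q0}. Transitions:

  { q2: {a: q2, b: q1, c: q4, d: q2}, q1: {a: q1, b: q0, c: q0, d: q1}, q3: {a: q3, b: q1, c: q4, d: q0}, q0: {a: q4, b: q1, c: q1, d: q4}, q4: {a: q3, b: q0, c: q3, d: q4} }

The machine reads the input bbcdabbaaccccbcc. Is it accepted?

q2 → q1 → q0 → q1 → q1 → q1 → q0 → q1 → q1 → q1 → q0 → q1 → q0 → q1 → q0 → q1 → q0
End state q0 is accepting.

Yes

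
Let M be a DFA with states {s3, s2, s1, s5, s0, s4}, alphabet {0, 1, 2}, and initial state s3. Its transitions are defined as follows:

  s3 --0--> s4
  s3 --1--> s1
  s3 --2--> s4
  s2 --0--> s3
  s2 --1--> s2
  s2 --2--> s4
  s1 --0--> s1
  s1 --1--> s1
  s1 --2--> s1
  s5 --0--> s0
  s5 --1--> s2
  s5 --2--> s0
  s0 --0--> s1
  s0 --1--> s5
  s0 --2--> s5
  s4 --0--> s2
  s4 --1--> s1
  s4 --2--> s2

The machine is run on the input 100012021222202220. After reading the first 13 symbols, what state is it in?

start at s3
read '1': s3 → s1
read '0': s1 → s1
read '0': s1 → s1
read '0': s1 → s1
read '1': s1 → s1
read '2': s1 → s1
read '0': s1 → s1
read '2': s1 → s1
read '1': s1 → s1
read '2': s1 → s1
read '2': s1 → s1
read '2': s1 → s1
read '2': s1 → s1
After 13 symbols: s1.

s1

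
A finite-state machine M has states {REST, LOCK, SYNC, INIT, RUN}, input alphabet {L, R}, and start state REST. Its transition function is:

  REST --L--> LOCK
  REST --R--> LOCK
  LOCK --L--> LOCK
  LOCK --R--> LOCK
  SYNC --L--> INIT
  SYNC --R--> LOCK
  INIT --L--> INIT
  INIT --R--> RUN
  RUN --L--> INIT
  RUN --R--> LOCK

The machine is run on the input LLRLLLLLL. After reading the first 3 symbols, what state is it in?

LOCK

REST → LOCK → LOCK → LOCK
After 3 symbols: LOCK.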